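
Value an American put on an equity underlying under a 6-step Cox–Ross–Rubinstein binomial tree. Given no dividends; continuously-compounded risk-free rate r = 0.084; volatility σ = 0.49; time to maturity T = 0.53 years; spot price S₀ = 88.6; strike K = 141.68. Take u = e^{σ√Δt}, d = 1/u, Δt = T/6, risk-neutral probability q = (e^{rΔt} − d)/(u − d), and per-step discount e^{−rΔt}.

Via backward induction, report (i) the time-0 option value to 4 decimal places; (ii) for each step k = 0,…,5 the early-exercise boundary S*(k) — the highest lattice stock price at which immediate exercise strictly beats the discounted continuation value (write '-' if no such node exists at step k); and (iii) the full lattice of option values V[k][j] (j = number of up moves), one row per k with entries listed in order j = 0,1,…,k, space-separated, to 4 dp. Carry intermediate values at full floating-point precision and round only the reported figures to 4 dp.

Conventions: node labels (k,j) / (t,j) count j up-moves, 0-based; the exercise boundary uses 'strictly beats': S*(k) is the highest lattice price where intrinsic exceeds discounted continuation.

params: Δt=0.08833 u=1.15677 d=0.86448 q=0.48914 e^(-rΔt)=0.99261
t_6 payoffs: 104.7015 92.1984 75.4677 53.0800 23.1226 0.0000 0.0000
t_5: node(5,0) S=42.7757 payoff=98.9043 vs cont=97.8570 → 98.9043 [stop]  node(5,1) S=57.2389 payoff=84.4411 vs cont=83.3937 → 84.4411 [stop]  node(5,2) S=76.5925 payoff=65.0875 vs cont=64.0401 → 65.0875 [stop]  node(5,3) S=102.4899 payoff=39.1901 vs cont=38.1427 → 39.1901 [stop]  node(5,4) S=137.1437 payoff=4.5363 vs cont=11.7252 → 11.7252 [wait]  node(5,5) S=183.5146 payoff=0.0000 vs cont=0.0000 → 0.0000 [wait]  ⇒ S*(5)=102.4899
t_4: node(4,0) S=49.4816 payoff=92.1984 vs cont=91.1510 → 92.1984 [stop]  node(4,1) S=66.2123 payoff=75.4677 vs cont=74.4203 → 75.4677 [stop]  node(4,2) S=88.6000 payoff=53.0800 vs cont=52.0326 → 53.0800 [stop]  node(4,3) S=118.5574 payoff=23.1226 vs cont=25.5656 → 25.5656 [wait]  node(4,4) S=158.6439 payoff=0.0000 vs cont=5.9457 → 5.9457 [wait]  ⇒ S*(4)=88.6000
t_3: node(3,0) S=57.2389 payoff=84.4411 vs cont=83.3937 → 84.4411 [stop]  node(3,1) S=76.5925 payoff=65.0875 vs cont=64.0401 → 65.0875 [stop]  node(3,2) S=102.4899 payoff=39.1901 vs cont=39.3288 → 39.3288 [wait]  node(3,3) S=137.1437 payoff=4.5363 vs cont=15.8508 → 15.8508 [wait]  ⇒ S*(3)=76.5925
t_2: node(2,0) S=66.2123 payoff=75.4677 vs cont=74.4203 → 75.4677 [stop]  node(2,1) S=88.6000 payoff=53.0800 vs cont=52.1000 → 53.0800 [stop]  node(2,2) S=118.5574 payoff=23.1226 vs cont=27.6390 → 27.6390 [wait]  ⇒ S*(2)=88.6000
t_1: node(1,0) S=76.5925 payoff=65.0875 vs cont=64.0401 → 65.0875 [stop]  node(1,1) S=102.4899 payoff=39.1901 vs cont=40.3355 → 40.3355 [wait]  ⇒ S*(1)=76.5925
t_0: node(0,0) S=88.6000 payoff=53.0800 vs cont=52.5888 → 53.0800 [stop]  ⇒ S*(0)=88.6000

price = 53.0800
boundary = 88.6000 76.5925 88.6000 76.5925 88.6000 102.4899
tree:
53.0800
65.0875 40.3355
75.4677 53.0800 27.6390
84.4411 65.0875 39.3288 15.8508
92.1984 75.4677 53.0800 25.5656 5.9457
98.9043 84.4411 65.0875 39.1901 11.7252 0.0000
104.7015 92.1984 75.4677 53.0800 23.1226 0.0000 0.0000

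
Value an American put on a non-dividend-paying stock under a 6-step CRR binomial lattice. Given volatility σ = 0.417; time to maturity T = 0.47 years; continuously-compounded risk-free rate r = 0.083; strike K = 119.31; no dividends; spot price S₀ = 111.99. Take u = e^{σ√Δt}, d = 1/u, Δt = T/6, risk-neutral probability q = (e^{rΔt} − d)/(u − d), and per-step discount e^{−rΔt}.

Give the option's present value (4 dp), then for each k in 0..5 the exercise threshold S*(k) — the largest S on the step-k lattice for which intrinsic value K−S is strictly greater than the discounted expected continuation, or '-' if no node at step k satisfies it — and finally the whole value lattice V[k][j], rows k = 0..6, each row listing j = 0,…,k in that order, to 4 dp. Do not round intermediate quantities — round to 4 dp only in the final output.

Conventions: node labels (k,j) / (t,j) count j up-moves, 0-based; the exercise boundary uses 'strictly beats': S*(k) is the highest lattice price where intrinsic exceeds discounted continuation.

price = 15.3182
boundary = - - 88.6760 78.9077 88.6760 99.6535
tree:
15.3182
22.0775 8.7249
30.6340 13.7664 3.7719
40.4023 21.0019 6.6744 0.9041
49.0946 30.6340 11.5956 1.8155 0.0000
56.8293 40.4023 19.6565 3.6455 0.0000 0.0000
63.7120 49.0946 30.6340 7.3200 0.0000 0.0000 0.0000

Δt=0.07833, u=1.12379, d=0.88984, q=0.49874, disc=e^(-rΔt)=0.99352
k=6 terminal: V=max(K-S,0) → 63.7120 49.0946 30.6340 7.3200 0.0000 0.0000 0.0000
k=5: j=0 S=62.4807 intr=56.8293 cont=56.0561 V=56.8293[EX]; j=1 S=78.9077 intr=40.4023 cont=39.6291 V=40.4023[EX]; j=2 S=99.6535 intr=19.6565 cont=18.8833 V=19.6565[EX]; j=3 S=125.8537 intr=0.0000 cont=3.6455 V=3.6455[hold]; j=4 S=158.9422 intr=0.0000 cont=0.0000 V=0.0000[hold]; j=5 S=200.7301 intr=0.0000 cont=0.0000 V=0.0000[hold]  S*(5)=99.6535
k=4: j=0 S=70.2154 intr=49.0946 cont=48.3214 V=49.0946[EX]; j=1 S=88.6760 intr=30.6340 cont=29.8608 V=30.6340[EX]; j=2 S=111.9900 intr=7.3200 cont=11.5956 V=11.5956[hold]; j=3 S=141.4336 intr=0.0000 cont=1.8155 V=1.8155[hold]; j=4 S=178.6183 intr=0.0000 cont=0.0000 V=0.0000[hold]  S*(4)=88.6760
k=3: j=0 S=78.9077 intr=40.4023 cont=39.6291 V=40.4023[EX]; j=1 S=99.6535 intr=19.6565 cont=21.0019 V=21.0019[hold]; j=2 S=125.8537 intr=0.0000 cont=6.6744 V=6.6744[hold]; j=3 S=158.9422 intr=0.0000 cont=0.9041 V=0.9041[hold]  S*(3)=78.9077
k=2: j=0 S=88.6760 intr=30.6340 cont=30.5275 V=30.6340[EX]; j=1 S=111.9900 intr=7.3200 cont=13.7664 V=13.7664[hold]; j=2 S=141.4336 intr=0.0000 cont=3.7719 V=3.7719[hold]  S*(2)=88.6760
k=1: j=0 S=99.6535 intr=19.6565 cont=22.0775 V=22.0775[hold]; j=1 S=125.8537 intr=0.0000 cont=8.7249 V=8.7249[hold]  S*(1)=-
k=0: j=0 S=111.9900 intr=7.3200 cont=15.3182 V=15.3182[hold]  S*(0)=-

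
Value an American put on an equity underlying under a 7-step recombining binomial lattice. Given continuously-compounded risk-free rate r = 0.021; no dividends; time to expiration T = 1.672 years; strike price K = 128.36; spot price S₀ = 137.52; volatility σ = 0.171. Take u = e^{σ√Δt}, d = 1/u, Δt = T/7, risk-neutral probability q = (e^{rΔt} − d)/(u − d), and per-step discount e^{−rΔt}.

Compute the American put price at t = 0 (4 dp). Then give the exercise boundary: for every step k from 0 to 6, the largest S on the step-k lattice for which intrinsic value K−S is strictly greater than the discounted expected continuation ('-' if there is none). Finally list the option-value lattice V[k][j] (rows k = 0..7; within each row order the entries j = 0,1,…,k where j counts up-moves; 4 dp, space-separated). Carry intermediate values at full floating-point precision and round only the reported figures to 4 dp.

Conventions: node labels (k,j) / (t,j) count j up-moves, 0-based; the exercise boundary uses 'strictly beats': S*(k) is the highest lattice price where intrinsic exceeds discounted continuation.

Δt=0.23886  u=1.08716  d=0.91982  q=0.50917  discount=0.99500
step 7 (expiry): payoffs max(K−S,0) = 51.7476 37.8097 21.3362 1.8658 0.0000 0.0000 0.0000 0.0000
step 6: (k=6,j=0): S=83.2903, K−S=45.0697, hold=44.4274 ⇒ V=45.0697 exercise | (k=6,j=1): S=98.4430, K−S=29.9170, hold=29.2747 ⇒ V=29.9170 exercise | (k=6,j=2): S=116.3524, K−S=12.0076, hold=11.3653 ⇒ V=12.0076 exercise | (k=6,j=3): S=137.5200, K−S=0.0000, hold=0.9112 ⇒ V=0.9112 continue | (k=6,j=4): S=162.5385, K−S=0.0000, hold=0.0000 ⇒ V=0.0000 continue | (k=6,j=5): S=192.1086, K−S=0.0000, hold=0.0000 ⇒ V=0.0000 continue | (k=6,j=6): S=227.0582, K−S=0.0000, hold=0.0000 ⇒ V=0.0000 continue  boundary S*=116.3524
step 5: (k=5,j=0): S=90.5503, K−S=37.8097, hold=37.1675 ⇒ V=37.8097 exercise | (k=5,j=1): S=107.0238, K−S=21.3362, hold=20.6940 ⇒ V=21.3362 exercise | (k=5,j=2): S=126.4942, K−S=1.8658, hold=6.3258 ⇒ V=6.3258 continue | (k=5,j=3): S=149.5069, K−S=0.0000, hold=0.4450 ⇒ V=0.4450 continue | (k=5,j=4): S=176.7061, K−S=0.0000, hold=0.0000 ⇒ V=0.0000 continue | (k=5,j=5): S=208.8536, K−S=0.0000, hold=0.0000 ⇒ V=0.0000 continue  boundary S*=107.0238
step 4: (k=4,j=0): S=98.4430, K−S=29.9170, hold=29.2747 ⇒ V=29.9170 exercise | (k=4,j=1): S=116.3524, K−S=12.0076, hold=13.6249 ⇒ V=13.6249 continue | (k=4,j=2): S=137.5200, K−S=0.0000, hold=3.3148 ⇒ V=3.3148 continue | (k=4,j=3): S=162.5385, K−S=0.0000, hold=0.2173 ⇒ V=0.2173 continue | (k=4,j=4): S=192.1086, K−S=0.0000, hold=0.0000 ⇒ V=0.0000 continue  boundary S*=98.4430
step 3: (k=3,j=0): S=107.0238, K−S=21.3362, hold=21.5134 ⇒ V=21.5134 continue | (k=3,j=1): S=126.4942, K−S=1.8658, hold=8.3334 ⇒ V=8.3334 continue | (k=3,j=2): S=149.5069, K−S=0.0000, hold=1.7290 ⇒ V=1.7290 continue | (k=3,j=3): S=176.7061, K−S=0.0000, hold=0.1061 ⇒ V=0.1061 continue  boundary S*=-
step 2: (k=2,j=0): S=116.3524, K−S=12.0076, hold=14.7285 ⇒ V=14.7285 continue | (k=2,j=1): S=137.5200, K−S=0.0000, hold=4.9458 ⇒ V=4.9458 continue | (k=2,j=2): S=162.5385, K−S=0.0000, hold=0.8982 ⇒ V=0.8982 continue  boundary S*=-
step 1: (k=1,j=0): S=126.4942, K−S=1.8658, hold=9.6987 ⇒ V=9.6987 continue | (k=1,j=1): S=149.5069, K−S=0.0000, hold=2.8704 ⇒ V=2.8704 continue  boundary S*=-
step 0: (k=0,j=0): S=137.5200, K−S=0.0000, hold=6.1908 ⇒ V=6.1908 continue  boundary S*=-

price = 6.1908
boundary = - - - - 98.4430 107.0238 116.3524
tree:
6.1908
9.6987 2.8704
14.7285 4.9458 0.8982
21.5134 8.3334 1.7290 0.1061
29.9170 13.6249 3.3148 0.2173 0.0000
37.8097 21.3362 6.3258 0.4450 0.0000 0.0000
45.0697 29.9170 12.0076 0.9112 0.0000 0.0000 0.0000
51.7476 37.8097 21.3362 1.8658 0.0000 0.0000 0.0000 0.0000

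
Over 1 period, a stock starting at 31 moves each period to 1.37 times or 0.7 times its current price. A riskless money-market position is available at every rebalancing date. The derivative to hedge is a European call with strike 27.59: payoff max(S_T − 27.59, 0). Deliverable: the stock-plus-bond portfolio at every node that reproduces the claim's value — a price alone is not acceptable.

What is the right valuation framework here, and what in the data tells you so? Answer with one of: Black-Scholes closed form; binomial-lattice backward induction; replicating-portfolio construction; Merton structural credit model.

framework: replicating-portfolio construction

Key observation: since the answer must list Δ and B at each node of the 1.37/0.7 lattice on 31, the replicating-portfolio method — solving the two-state system at every node — is the one that applies.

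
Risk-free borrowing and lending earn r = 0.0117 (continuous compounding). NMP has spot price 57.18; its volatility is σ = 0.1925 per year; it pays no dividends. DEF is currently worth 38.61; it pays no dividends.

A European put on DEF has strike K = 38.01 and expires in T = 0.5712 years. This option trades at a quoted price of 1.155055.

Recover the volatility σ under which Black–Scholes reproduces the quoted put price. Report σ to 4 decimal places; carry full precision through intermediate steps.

sigma = 0.1342

At σ = 0.1342 the Black–Scholes value reproduces the quote:
σ√T = 0.1342·√0.5712 = 0.101425
d₁ = (ln(S/K) + (r+σ²/2)T) / (σ√T) = (ln(38.61/38.01) + (0.0117+0.1342²/2)·0.5712) / 0.101425 = (0.015662 + 0.011827) / 0.101425 = 0.271023
d₂ = d₁ − σ√T = 0.271023 − 0.101425 = 0.169598
e^{−rT} = 0.993339
N(−d₁) = 0.393187,  N(−d₂) = 0.432663
V = K·e^{−rT}·N(−d₂) − S·N(−d₁) = 16.335990 − 15.180936 = 1.155055 (matching the quote); vega is positive throughout, so no other σ reproduces this price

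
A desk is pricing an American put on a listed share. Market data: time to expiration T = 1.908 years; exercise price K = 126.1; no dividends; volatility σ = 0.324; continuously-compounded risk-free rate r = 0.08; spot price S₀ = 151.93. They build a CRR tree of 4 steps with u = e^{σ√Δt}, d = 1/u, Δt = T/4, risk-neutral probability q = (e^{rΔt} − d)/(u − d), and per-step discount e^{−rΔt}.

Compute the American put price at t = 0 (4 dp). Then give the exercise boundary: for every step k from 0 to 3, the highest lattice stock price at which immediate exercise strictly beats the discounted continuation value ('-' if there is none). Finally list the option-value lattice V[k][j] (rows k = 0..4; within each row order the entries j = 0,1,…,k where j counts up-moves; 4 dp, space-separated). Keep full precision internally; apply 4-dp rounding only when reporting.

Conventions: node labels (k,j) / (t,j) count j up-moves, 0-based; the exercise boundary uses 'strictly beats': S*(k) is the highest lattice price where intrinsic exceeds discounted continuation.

Δt=0.47700  u=1.25078  d=0.79950  q=0.53048  discount=0.96256
step 4 (expiry): payoffs max(K−S,0) = 64.0255 28.9868 0.0000 0.0000 0.0000
step 3: (k=3,j=0): S=77.6418, K−S=48.4582, hold=43.7369 ⇒ V=48.4582 exercise | (k=3,j=1): S=121.4677, K−S=4.6323, hold=13.1003 ⇒ V=13.1003 continue | (k=3,j=2): S=190.0317, K−S=0.0000, hold=0.0000 ⇒ V=0.0000 continue | (k=3,j=3): S=297.2976, K−S=0.0000, hold=0.0000 ⇒ V=0.0000 continue  boundary S*=77.6418
step 2: (k=2,j=0): S=97.1132, K−S=28.9868, hold=28.5894 ⇒ V=28.9868 exercise | (k=2,j=1): S=151.9300, K−S=0.0000, hold=5.9205 ⇒ V=5.9205 continue | (k=2,j=2): S=237.6888, K−S=0.0000, hold=0.0000 ⇒ V=0.0000 continue  boundary S*=97.1132
step 1: (k=1,j=0): S=121.4677, K−S=4.6323, hold=16.1234 ⇒ V=16.1234 continue | (k=1,j=1): S=190.0317, K−S=0.0000, hold=2.6757 ⇒ V=2.6757 continue  boundary S*=-
step 0: (k=0,j=0): S=151.9300, K−S=0.0000, hold=8.6531 ⇒ V=8.6531 continue  boundary S*=-

price = 8.6531
boundary = - - 97.1132 77.6418
tree:
8.6531
16.1234 2.6757
28.9868 5.9205 0.0000
48.4582 13.1003 0.0000 0.0000
64.0255 28.9868 0.0000 0.0000 0.0000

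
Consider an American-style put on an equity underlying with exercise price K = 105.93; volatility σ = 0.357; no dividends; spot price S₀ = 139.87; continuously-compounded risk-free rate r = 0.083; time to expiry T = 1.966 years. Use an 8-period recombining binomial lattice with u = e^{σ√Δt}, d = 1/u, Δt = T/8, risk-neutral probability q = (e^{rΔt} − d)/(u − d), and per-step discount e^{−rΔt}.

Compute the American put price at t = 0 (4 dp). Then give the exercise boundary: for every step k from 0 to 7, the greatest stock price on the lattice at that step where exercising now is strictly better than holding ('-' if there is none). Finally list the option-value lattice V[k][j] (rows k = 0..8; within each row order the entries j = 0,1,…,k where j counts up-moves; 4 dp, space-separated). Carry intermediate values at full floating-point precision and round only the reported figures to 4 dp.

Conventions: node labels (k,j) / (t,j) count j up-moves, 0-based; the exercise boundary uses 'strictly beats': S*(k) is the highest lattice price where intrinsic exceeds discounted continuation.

price = 6.6227
boundary = - - - - 68.9105 57.7332 68.9105 82.2518
tree:
6.6227
10.6321 3.0941
16.6381 5.3748 1.0599
25.2627 9.1437 2.0239 0.1903
37.0195 15.1502 3.8262 0.3994 0.0000
48.1968 24.2507 7.1457 0.8384 0.0000 0.0000
57.5612 37.0195 13.1398 1.7598 0.0000 0.0000 0.0000
65.4066 48.1968 23.6782 3.6940 0.0000 0.0000 0.0000 0.0000
71.9795 57.5612 37.0195 7.7541 0.0000 0.0000 0.0000 0.0000 0.0000

params: Δt=0.24575 u=1.19360 d=0.83780 q=0.51379 e^(-rΔt)=0.97981
t_8 payoffs: 71.9795 57.5612 37.0195 7.7541 0.0000 0.0000 0.0000 0.0000 0.0000
t_7: node(7,0) S=40.5234 payoff=65.4066 vs cont=63.2678 → 65.4066 [stop]  node(7,1) S=57.7332 payoff=48.1968 vs cont=46.0580 → 48.1968 [stop]  node(7,2) S=82.2518 payoff=23.6782 vs cont=21.5395 → 23.6782 [stop]  node(7,3) S=117.1830 payoff=0.0000 vs cont=3.6940 → 3.6940 [wait]  node(7,4) S=166.9492 payoff=0.0000 vs cont=0.0000 → 0.0000 [wait]  node(7,5) S=237.8505 payoff=0.0000 vs cont=0.0000 → 0.0000 [wait]  node(7,6) S=338.8626 payoff=0.0000 vs cont=0.0000 → 0.0000 [wait]  node(7,7) S=482.7733 payoff=0.0000 vs cont=0.0000 → 0.0000 [wait]  ⇒ S*(7)=82.2518
t_6: node(6,0) S=48.3688 payoff=57.5612 vs cont=55.4224 → 57.5612 [stop]  node(6,1) S=68.9105 payoff=37.0195 vs cont=34.8807 → 37.0195 [stop]  node(6,2) S=98.1759 payoff=7.7541 vs cont=13.1398 → 13.1398 [wait]  node(6,3) S=139.8700 payoff=0.0000 vs cont=1.7598 → 1.7598 [wait]  node(6,4) S=199.2710 payoff=0.0000 vs cont=0.0000 → 0.0000 [wait]  node(6,5) S=283.8990 payoff=0.0000 vs cont=0.0000 → 0.0000 [wait]  node(6,6) S=404.4673 payoff=0.0000 vs cont=0.0000 → 0.0000 [wait]  ⇒ S*(6)=68.9105
t_5: node(5,0) S=57.7332 payoff=48.1968 vs cont=46.0580 → 48.1968 [stop]  node(5,1) S=82.2518 payoff=23.6782 vs cont=24.2507 → 24.2507 [wait]  node(5,2) S=117.1830 payoff=0.0000 vs cont=7.1457 → 7.1457 [wait]  node(5,3) S=166.9492 payoff=0.0000 vs cont=0.8384 → 0.8384 [wait]  node(5,4) S=237.8505 payoff=0.0000 vs cont=0.0000 → 0.0000 [wait]  node(5,5) S=338.8626 payoff=0.0000 vs cont=0.0000 → 0.0000 [wait]  ⇒ S*(5)=57.7332
t_4: node(4,0) S=68.9105 payoff=37.0195 vs cont=35.1689 → 37.0195 [stop]  node(4,1) S=98.1759 payoff=7.7541 vs cont=15.1502 → 15.1502 [wait]  node(4,2) S=139.8700 payoff=0.0000 vs cont=3.8262 → 3.8262 [wait]  node(4,3) S=199.2710 payoff=0.0000 vs cont=0.3994 → 0.3994 [wait]  node(4,4) S=283.8990 payoff=0.0000 vs cont=0.0000 → 0.0000 [wait]  ⇒ S*(4)=68.9105
t_3: node(3,0) S=82.2518 payoff=23.6782 vs cont=25.2627 → 25.2627 [wait]  node(3,1) S=117.1830 payoff=0.0000 vs cont=9.1437 → 9.1437 [wait]  node(3,2) S=166.9492 payoff=0.0000 vs cont=2.0239 → 2.0239 [wait]  node(3,3) S=237.8505 payoff=0.0000 vs cont=0.1903 → 0.1903 [wait]  ⇒ S*(3)=-
t_2: node(2,0) S=98.1759 payoff=7.7541 vs cont=16.6381 → 16.6381 [wait]  node(2,1) S=139.8700 payoff=0.0000 vs cont=5.3748 → 5.3748 [wait]  node(2,2) S=199.2710 payoff=0.0000 vs cont=1.0599 → 1.0599 [wait]  ⇒ S*(2)=-
t_1: node(1,0) S=117.1830 payoff=0.0000 vs cont=10.6321 → 10.6321 [wait]  node(1,1) S=166.9492 payoff=0.0000 vs cont=3.0941 → 3.0941 [wait]  ⇒ S*(1)=-
t_0: node(0,0) S=139.8700 payoff=0.0000 vs cont=6.6227 → 6.6227 [wait]  ⇒ S*(0)=-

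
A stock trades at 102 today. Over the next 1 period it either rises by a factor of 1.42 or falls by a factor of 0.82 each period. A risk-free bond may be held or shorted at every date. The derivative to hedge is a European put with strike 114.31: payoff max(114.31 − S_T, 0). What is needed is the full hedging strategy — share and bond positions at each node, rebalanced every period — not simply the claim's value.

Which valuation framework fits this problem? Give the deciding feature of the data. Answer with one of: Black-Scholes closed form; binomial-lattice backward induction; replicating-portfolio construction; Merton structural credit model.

Key observation: the mandate to exhibit the hedge at every date and state singles out the replicating-portfolio construction on the 1-period tree with factors 1.42 and 0.82 from 102.

framework: replicating-portfolio construction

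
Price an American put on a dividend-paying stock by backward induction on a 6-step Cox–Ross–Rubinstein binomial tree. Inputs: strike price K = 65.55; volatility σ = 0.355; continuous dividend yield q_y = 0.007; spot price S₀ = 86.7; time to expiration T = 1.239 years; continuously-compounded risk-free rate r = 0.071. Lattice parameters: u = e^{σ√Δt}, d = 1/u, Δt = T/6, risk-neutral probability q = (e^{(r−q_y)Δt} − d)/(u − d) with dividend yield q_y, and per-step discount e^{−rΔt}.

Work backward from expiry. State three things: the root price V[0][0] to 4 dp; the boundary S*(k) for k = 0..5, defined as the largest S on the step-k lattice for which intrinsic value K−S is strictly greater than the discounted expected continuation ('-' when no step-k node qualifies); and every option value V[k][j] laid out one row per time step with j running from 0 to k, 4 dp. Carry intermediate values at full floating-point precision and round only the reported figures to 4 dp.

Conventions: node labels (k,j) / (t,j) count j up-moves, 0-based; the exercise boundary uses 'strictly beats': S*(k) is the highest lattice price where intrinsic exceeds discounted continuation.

price = 2.9693
boundary = - - - - 45.4755 53.4365
tree:
2.9693
5.0045 1.0283
8.2389 1.9282 0.1616
13.1465 3.5903 0.3284 0.0000
20.0745 6.6287 0.6676 0.0000 0.0000
26.8495 12.1135 1.3572 0.0000 0.0000 0.0000
32.6151 20.0745 2.7589 0.0000 0.0000 0.0000 0.0000

Δt=0.20650, u=1.17506, d=0.85102, q=0.50081, disc=e^(-rΔt)=0.98545
k=6 terminal: V=max(K-S,0) → 32.6151 20.0745 2.7589 0.0000 0.0000 0.0000 0.0000
k=5: j=0 S=38.7005 intr=26.8495 cont=25.9513 V=26.8495[EX]; j=1 S=53.4365 intr=12.1135 cont=11.2367 V=12.1135[EX]; j=2 S=73.7834 intr=0.0000 cont=1.3572 V=1.3572[hold]; j=3 S=101.8778 intr=0.0000 cont=0.0000 V=0.0000[hold]; j=4 S=140.6696 intr=0.0000 cont=0.0000 V=0.0000[hold]; j=5 S=194.2322 intr=0.0000 cont=0.0000 V=0.0000[hold]  S*(5)=53.4365
k=4: j=0 S=45.4755 intr=20.0745 cont=19.1861 V=20.0745[EX]; j=1 S=62.7911 intr=2.7589 cont=6.6287 V=6.6287[hold]; j=2 S=86.7000 intr=0.0000 cont=0.6676 V=0.6676[hold]; j=3 S=119.7126 intr=0.0000 cont=0.0000 V=0.0000[hold]; j=4 S=165.2954 intr=0.0000 cont=0.0000 V=0.0000[hold]  S*(4)=45.4755
k=3: j=0 S=53.4365 intr=12.1135 cont=13.1465 V=13.1465[hold]; j=1 S=73.7834 intr=0.0000 cont=3.5903 V=3.5903[hold]; j=2 S=101.8778 intr=0.0000 cont=0.3284 V=0.3284[hold]; j=3 S=140.6696 intr=0.0000 cont=0.0000 V=0.0000[hold]  S*(3)=-
k=2: j=0 S=62.7911 intr=2.7589 cont=8.2389 V=8.2389[hold]; j=1 S=86.7000 intr=0.0000 cont=1.9282 V=1.9282[hold]; j=2 S=119.7126 intr=0.0000 cont=0.1616 V=0.1616[hold]  S*(2)=-
k=1: j=0 S=73.7834 intr=0.0000 cont=5.0045 V=5.0045[hold]; j=1 S=101.8778 intr=0.0000 cont=1.0283 V=1.0283[hold]  S*(1)=-
k=0: j=0 S=86.7000 intr=0.0000 cont=2.9693 V=2.9693[hold]  S*(0)=-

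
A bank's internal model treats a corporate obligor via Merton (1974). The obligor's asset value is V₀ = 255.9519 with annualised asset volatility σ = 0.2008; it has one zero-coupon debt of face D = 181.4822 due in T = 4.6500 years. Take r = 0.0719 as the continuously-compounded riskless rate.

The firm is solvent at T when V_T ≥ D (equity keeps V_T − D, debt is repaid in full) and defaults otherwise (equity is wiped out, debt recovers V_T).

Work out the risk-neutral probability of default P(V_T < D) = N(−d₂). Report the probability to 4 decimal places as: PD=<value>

PD=0.0886

Equity is a call on the firm's assets struck at D = 181.4822:
d₁ = [ln(V₀/D) + (r + σ²/2)T] / (σ√T)
   = [ln(255.9519/181.4822) + (0.0719 + 0.5·0.2008²)·4.6500] / (0.2008·√4.6500)
   = [0.343832 + 0.428080] / 0.433002 = 1.782698
d₂ = d₁ − σ√T = 1.782698 − 0.433002 = 1.349696
risk-neutral PD = N(−d₂) = N(-1.349696) = 0.088557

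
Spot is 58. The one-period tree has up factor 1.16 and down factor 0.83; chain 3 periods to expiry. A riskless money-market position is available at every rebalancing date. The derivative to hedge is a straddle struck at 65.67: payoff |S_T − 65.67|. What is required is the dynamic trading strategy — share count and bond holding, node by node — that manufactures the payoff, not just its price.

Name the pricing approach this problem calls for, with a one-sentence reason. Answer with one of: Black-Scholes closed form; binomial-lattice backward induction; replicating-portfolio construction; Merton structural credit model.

Key observation: what is demanded is not a single number but the (Δ, B) position at each node of the 1.16/0.83 tree starting at 58; constructing those positions is the replicating-portfolio method.

framework: replicating-portfolio construction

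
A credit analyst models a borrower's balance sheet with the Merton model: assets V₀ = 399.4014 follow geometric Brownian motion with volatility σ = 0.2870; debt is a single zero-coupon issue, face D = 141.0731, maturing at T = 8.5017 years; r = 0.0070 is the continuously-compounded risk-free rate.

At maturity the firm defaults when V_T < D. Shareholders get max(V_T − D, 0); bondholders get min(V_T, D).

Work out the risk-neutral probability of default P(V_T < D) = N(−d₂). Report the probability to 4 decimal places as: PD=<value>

Apply the equity-as-call identities (strike 141.0731, horizon 8.5017 years):
d₁ = [ln(V₀/D) + (r + σ²/2)T] / (σ√T)
   = [ln(399.4014/141.0731) + (0.0070 + 0.5·0.2870²)·8.5017] / (0.2870·√8.5017)
   = [1.040689 + 0.409650] / 0.836825 = 1.733144
d₂ = d₁ − σ√T = 1.733144 − 0.836825 = 0.896319
risk-neutral PD = N(−d₂) = N(-0.896319) = 0.185041

PD=0.1850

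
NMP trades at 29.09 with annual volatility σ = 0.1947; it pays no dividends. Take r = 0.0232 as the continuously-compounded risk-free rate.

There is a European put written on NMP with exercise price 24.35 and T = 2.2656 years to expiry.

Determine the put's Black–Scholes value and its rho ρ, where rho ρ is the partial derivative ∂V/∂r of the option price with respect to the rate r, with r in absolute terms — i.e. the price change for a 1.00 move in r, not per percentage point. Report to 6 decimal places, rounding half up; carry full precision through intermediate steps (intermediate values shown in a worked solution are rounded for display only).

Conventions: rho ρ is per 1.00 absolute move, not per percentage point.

price = 0.929701
ρ = -13.670369

σ√T = 0.1947·√2.2656 = 0.293061
d₁ = (ln(S/K) + (r+σ²/2)T) / (σ√T) = (ln(29.09/24.35) + (0.0232+0.1947²/2)·2.2656) / 0.293061 = (0.177863 + 0.095504) / 0.293061 = 0.932799
d₂ = d₁ − σ√T = 0.932799 − 0.293061 = 0.639739
e^{−rT} = 0.948796
N(−d₁) = 0.175462,  N(−d₂) = 0.261171
Put price V = K·e^{−rT}·N(−d₂) − S·N(−d₁) = 6.033884 − 5.104183 = 0.929701
ρ = −K·T·e^{−rT}·N(−d₂) = -13.670369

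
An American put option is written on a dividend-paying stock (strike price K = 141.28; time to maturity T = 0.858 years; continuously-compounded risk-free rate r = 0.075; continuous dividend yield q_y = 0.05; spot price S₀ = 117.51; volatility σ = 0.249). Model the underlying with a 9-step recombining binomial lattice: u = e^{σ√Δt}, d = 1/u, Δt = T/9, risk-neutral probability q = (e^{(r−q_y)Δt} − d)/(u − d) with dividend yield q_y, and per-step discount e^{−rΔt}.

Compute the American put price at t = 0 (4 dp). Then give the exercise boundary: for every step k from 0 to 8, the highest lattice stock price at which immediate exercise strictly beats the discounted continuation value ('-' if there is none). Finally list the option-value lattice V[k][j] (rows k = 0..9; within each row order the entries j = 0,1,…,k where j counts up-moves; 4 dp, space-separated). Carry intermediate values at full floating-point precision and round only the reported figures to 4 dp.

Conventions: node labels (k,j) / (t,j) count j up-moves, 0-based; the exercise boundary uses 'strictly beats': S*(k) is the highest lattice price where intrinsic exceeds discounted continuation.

Δt=0.09533, u=1.07991, d=0.92600, q=0.49629, disc=e^(-rΔt)=0.99288
k=9 terminal: V=max(K-S,0) → 82.4536 72.6758 61.2728 47.9745 32.4658 14.3793 0.0000 0.0000 0.0000 0.0000
k=8: j=0 S=63.5274 intr=77.7526 cont=77.0481 V=77.7526[EX]; j=1 S=74.0866 intr=67.1934 cont=66.5392 V=67.1934[EX]; j=2 S=86.4009 intr=54.8791 cont=54.2835 V=54.8791[EX]; j=3 S=100.7619 intr=40.5181 cont=39.9907 V=40.5181[EX]; j=4 S=117.5100 intr=23.7700 cont=23.3222 V=23.7700[EX]; j=5 S=137.0419 intr=4.2381 cont=7.1914 V=7.1914[hold]; j=6 S=159.8202 intr=0.0000 cont=0.0000 V=0.0000[hold]; j=7 S=186.3846 intr=0.0000 cont=0.0000 V=0.0000[hold]; j=8 S=217.3644 intr=0.0000 cont=0.0000 V=0.0000[hold]  S*(8)=117.5100
k=7: j=0 S=68.6042 intr=72.6758 cont=71.9955 V=72.6758[EX]; j=1 S=80.0072 intr=61.2728 cont=60.6468 V=61.2728[EX]; j=2 S=93.3055 intr=47.9745 cont=47.4117 V=47.9745[EX]; j=3 S=108.8142 intr=32.4658 cont=31.9767 V=32.4658[EX]; j=4 S=126.9007 intr=14.3793 cont=15.4314 V=15.4314[hold]; j=5 S=147.9934 intr=0.0000 cont=3.5965 V=3.5965[hold]; j=6 S=172.5921 intr=0.0000 cont=0.0000 V=0.0000[hold]; j=7 S=201.2794 intr=0.0000 cont=0.0000 V=0.0000[hold]  S*(7)=108.8142
k=6: j=0 S=74.0866 intr=67.1934 cont=66.5392 V=67.1934[EX]; j=1 S=86.4009 intr=54.8791 cont=54.2835 V=54.8791[EX]; j=2 S=100.7619 intr=40.5181 cont=39.9907 V=40.5181[EX]; j=3 S=117.5100 intr=23.7700 cont=23.8407 V=23.8407[hold]; j=4 S=137.0419 intr=4.2381 cont=9.4898 V=9.4898[hold]; j=5 S=159.8202 intr=0.0000 cont=1.7987 V=1.7987[hold]; j=6 S=186.3846 intr=0.0000 cont=0.0000 V=0.0000[hold]  S*(6)=100.7619
k=5: j=0 S=80.0072 intr=61.2728 cont=60.6468 V=61.2728[EX]; j=1 S=93.3055 intr=47.9745 cont=47.4117 V=47.9745[EX]; j=2 S=108.8142 intr=32.4658 cont=32.0115 V=32.4658[EX]; j=3 S=126.9007 intr=14.3793 cont=16.5993 V=16.5993[hold]; j=4 S=147.9934 intr=0.0000 cont=5.6323 V=5.6323[hold]; j=5 S=172.5921 intr=0.0000 cont=0.8996 V=0.8996[hold]  S*(5)=108.8142
k=4: j=0 S=86.4009 intr=54.8791 cont=54.2835 V=54.8791[EX]; j=1 S=100.7619 intr=40.5181 cont=39.9907 V=40.5181[EX]; j=2 S=117.5100 intr=23.7700 cont=24.4162 V=24.4162[hold]; j=3 S=137.0419 intr=4.2381 cont=11.0770 V=11.0770[hold]; j=4 S=159.8202 intr=0.0000 cont=3.2601 V=3.2601[hold]  S*(4)=100.7619
k=3: j=0 S=93.3055 intr=47.9745 cont=47.4117 V=47.9745[EX]; j=1 S=108.8142 intr=32.4658 cont=32.2951 V=32.4658[EX]; j=2 S=126.9007 intr=14.3793 cont=17.6693 V=17.6693[hold]; j=3 S=147.9934 intr=0.0000 cont=7.1463 V=7.1463[hold]  S*(3)=108.8142
k=2: j=0 S=100.7619 intr=40.5181 cont=39.9907 V=40.5181[EX]; j=1 S=117.5100 intr=23.7700 cont=24.9434 V=24.9434[hold]; j=2 S=137.0419 intr=4.2381 cont=12.3581 V=12.3581[hold]  S*(2)=100.7619
k=1: j=0 S=108.8142 intr=32.4658 cont=32.5549 V=32.5549[hold]; j=1 S=126.9007 intr=14.3793 cont=18.5642 V=18.5642[hold]  S*(1)=-
k=0: j=0 S=117.5100 intr=23.7700 cont=25.4289 V=25.4289[hold]  S*(0)=-

price = 25.4289
boundary = - - 100.7619 108.8142 100.7619 108.8142 100.7619 108.8142 117.5100
tree:
25.4289
32.5549 18.5642
40.5181 24.9434 12.3581
47.9745 32.4658 17.6693 7.1463
54.8791 40.5181 24.4162 11.0770 3.2601
61.2728 47.9745 32.4658 16.5993 5.6323 0.8996
67.1934 54.8791 40.5181 23.8407 9.4898 1.7987 0.0000
72.6758 61.2728 47.9745 32.4658 15.4314 3.5965 0.0000 0.0000
77.7526 67.1934 54.8791 40.5181 23.7700 7.1914 0.0000 0.0000 0.0000
82.4536 72.6758 61.2728 47.9745 32.4658 14.3793 0.0000 0.0000 0.0000 0.0000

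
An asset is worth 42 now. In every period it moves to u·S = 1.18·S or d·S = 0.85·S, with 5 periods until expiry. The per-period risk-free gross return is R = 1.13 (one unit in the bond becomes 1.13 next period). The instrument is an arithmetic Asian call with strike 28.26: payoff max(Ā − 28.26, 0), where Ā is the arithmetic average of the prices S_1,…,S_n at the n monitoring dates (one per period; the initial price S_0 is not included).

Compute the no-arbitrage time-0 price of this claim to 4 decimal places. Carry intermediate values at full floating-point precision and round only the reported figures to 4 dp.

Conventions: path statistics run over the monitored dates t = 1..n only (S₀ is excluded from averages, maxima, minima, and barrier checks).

price = 18.0473

Set p* = 0.8485 (from d < R < u); the path-dependent value is the discounted p*-expectation over all price paths.
Enumerate all 2^5 = 32 price paths (U = up ×1.18, D = down ×0.85); each path with k up-moves has probability p*^k·(1−p*)^(5−k).
DDDDD: Ā=26.4796, payoff=0.0000, prob=0.000080
UDDDD: Ā=36.7600, payoff=8.5000, prob=0.000447
DUDDD: Ā=33.9880, payoff=5.7280, prob=0.000447
UUDDD: Ā=47.1833, payoff=18.9233, prob=0.002504
DDUDD: Ā=31.6318, payoff=3.3718, prob=0.000447
UDUDD: Ā=43.9123, payoff=15.6523, prob=0.002504
DUUDD: Ā=41.1403, payoff=12.8803, prob=0.002504
UUUDD: Ā=57.1124, payoff=28.8524, prob=0.014023
DDDUD: Ā=29.6290, payoff=1.3690, prob=0.000447
UDDUD: Ā=41.1320, payoff=12.8720, prob=0.002504
DUDUD: Ā=38.3600, payoff=10.1000, prob=0.002504
UUDUD: Ā=53.2527, payoff=24.9927, prob=0.014023
DDUUD: Ā=36.0038, payoff=7.7438, prob=0.002504
UDUUD: Ā=49.9817, payoff=21.7217, prob=0.014023
DUUUD: Ā=47.2097, payoff=18.9497, prob=0.014023
UUUUD: Ā=65.5382, payoff=37.2782, prob=0.078529
DDDDU: Ā=27.9266, payoff=0.0000, prob=0.000447
UDDDU: Ā=38.7687, payoff=10.5087, prob=0.002504
DUDDU: Ā=35.9967, payoff=7.7367, prob=0.002504
UUDDU: Ā=49.9719, payoff=21.7119, prob=0.014023
DDUDU: Ā=33.6405, payoff=5.3805, prob=0.002504
UDUDU: Ā=46.7010, payoff=18.4410, prob=0.014023
DUUDU: Ā=43.9290, payoff=15.6690, prob=0.014023
UUUDU: Ā=60.9838, payoff=32.7238, prob=0.078529
DDDUU: Ā=31.6378, payoff=3.3778, prob=0.002504
UDDUU: Ā=43.9207, payoff=15.6607, prob=0.014023
DUDUU: Ā=41.1487, payoff=12.8887, prob=0.014023
UUDUU: Ā=57.1240, payoff=28.8640, prob=0.078529
DDUUU: Ā=38.7925, payoff=10.5325, prob=0.014023
UDUUU: Ā=53.8531, payoff=25.5931, prob=0.078529
DUUUU: Ā=51.0811, payoff=22.8211, prob=0.078529
UUUUU: Ā=70.9125, payoff=42.6525, prob=0.439765
Price = Σ prob·payoff / R^5 = 33.251020 / 1.842435 = 18.0473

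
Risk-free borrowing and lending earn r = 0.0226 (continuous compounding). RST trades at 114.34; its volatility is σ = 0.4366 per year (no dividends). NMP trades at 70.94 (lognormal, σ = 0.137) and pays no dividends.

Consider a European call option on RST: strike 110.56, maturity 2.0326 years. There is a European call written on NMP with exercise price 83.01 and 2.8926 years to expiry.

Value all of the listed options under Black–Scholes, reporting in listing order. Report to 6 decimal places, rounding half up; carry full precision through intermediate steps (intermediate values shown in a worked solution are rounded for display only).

[RST call K=110.56]
σ√T = 0.4366·√2.0326 = 0.622457
d₁ = (ln(S/K) + (r+σ²/2)T) / (σ√T) = (ln(114.34/110.56) + (0.0226+0.4366²/2)·2.0326) / 0.622457 = (0.033618 + 0.239663) / 0.622457 = 0.439036
d₂ = d₁ − σ√T = 0.439036 − 0.622457 = -0.183421
e^{−rT} = 0.955102
N(d₁) = 0.669682,  N(d₂) = 0.427234
price = S·N(d₁) − K·e^{−rT}·N(d₂) = 76.571490 − 45.114234 = 31.457256
[NMP call K=83.01]
σ√T = 0.137·√2.8926 = 0.233005
d₁ = (ln(S/K) + (r+σ²/2)T) / (σ√T) = (ln(70.94/83.01) + (0.0226+0.137²/2)·2.8926) / 0.233005 = (-0.157127 + 0.092518) / 0.233005 = -0.277283
d₂ = d₁ − σ√T = -0.277283 − 0.233005 = -0.510288
e^{−rT} = 0.936718
N(d₁) = 0.390781,  N(d₂) = 0.304925
price = S·N(d₁) − K·e^{−rT}·N(d₂) = 27.722031 − 23.710041 = 4.011990

price(RST call K=110.56) = 31.457256
price(NMP call K=83.01) = 4.011990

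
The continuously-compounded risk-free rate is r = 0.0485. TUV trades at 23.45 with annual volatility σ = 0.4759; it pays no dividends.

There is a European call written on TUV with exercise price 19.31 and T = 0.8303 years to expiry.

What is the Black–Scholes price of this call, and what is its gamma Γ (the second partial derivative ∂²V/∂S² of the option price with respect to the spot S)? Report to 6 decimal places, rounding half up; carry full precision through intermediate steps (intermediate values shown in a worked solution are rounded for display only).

σ√T = 0.4759·√0.8303 = 0.433644
d₁ = (ln(S/K) + (r+σ²/2)T) / (σ√T) = (ln(23.45/19.31) + (0.0485+0.4759²/2)·0.8303) / 0.433644 = (0.194247 + 0.134293) / 0.433644 = 0.757627
d₂ = d₁ − σ√T = 0.757627 − 0.433644 = 0.323983
e^{−rT} = 0.960530
N(d₁) = 0.775663,  N(d₂) = 0.627025
Call price V = S·N(d₁) − K·e^{−rT}·N(d₂) = 18.189296 − 11.629957 = 6.559339
φ(d₁) = (1/√(2π))·e^{−d₁²/2} = 0.299411
Γ = φ(d₁) / (S·σ·√T) = 0.029444

price = 6.559339
Γ = 0.029444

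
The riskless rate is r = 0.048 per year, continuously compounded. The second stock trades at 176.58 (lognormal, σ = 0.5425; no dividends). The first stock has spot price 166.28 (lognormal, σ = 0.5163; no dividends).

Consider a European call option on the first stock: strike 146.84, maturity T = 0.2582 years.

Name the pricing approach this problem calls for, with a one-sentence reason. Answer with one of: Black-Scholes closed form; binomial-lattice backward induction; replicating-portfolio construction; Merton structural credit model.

Key observation: everything needed for the exact continuous-time valuation of the European call on the first stock (strike 146.84) is given, and no feature rules the closed form out.

framework: Black-Scholes closed form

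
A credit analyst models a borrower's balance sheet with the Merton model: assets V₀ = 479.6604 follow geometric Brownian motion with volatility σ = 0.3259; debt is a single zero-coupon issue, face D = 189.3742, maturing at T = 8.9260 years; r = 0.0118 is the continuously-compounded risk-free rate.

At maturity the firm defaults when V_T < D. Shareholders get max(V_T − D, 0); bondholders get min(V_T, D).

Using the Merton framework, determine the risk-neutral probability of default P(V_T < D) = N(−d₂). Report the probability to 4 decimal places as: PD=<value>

PD=0.2824

With assets at 479.6604 and a single debt payment of 189.3742 at 8.9260 years:
d₁ = [ln(V₀/D) + (r + σ²/2)T] / (σ√T)
   = [ln(479.6604/189.3742) + (0.0118 + 0.5·0.3259²)·8.9260] / (0.3259·√8.9260)
   = [0.929353 + 0.579346] / 0.973672 = 1.549494
d₂ = d₁ − σ√T = 1.549494 − 0.973672 = 0.575821
risk-neutral PD = N(−d₂) = N(-0.575821) = 0.282368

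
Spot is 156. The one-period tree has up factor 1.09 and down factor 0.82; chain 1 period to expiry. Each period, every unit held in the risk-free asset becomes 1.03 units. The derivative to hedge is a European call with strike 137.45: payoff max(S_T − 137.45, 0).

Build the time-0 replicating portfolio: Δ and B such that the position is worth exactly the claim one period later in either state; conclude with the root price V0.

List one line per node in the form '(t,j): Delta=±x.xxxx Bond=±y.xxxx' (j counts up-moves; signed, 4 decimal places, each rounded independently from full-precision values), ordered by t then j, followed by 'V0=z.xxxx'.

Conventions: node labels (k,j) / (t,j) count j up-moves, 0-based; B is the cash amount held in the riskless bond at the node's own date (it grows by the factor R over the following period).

Risk-neutral probability p* = (R−d)/(u−d) = (1.03−0.82)/(1.09−0.82) = 0.7778.
Terminal payoffs: V(1,0)=0.0000, V(1,1)=32.5900
(0,0): S=156.0000. Δ = (V_up−V_dn)/(S_up−S_dn) = (32.5900−0.0000)/(170.0400−127.9200) = 0.7737. V = [p*·32.5900 + (1−p*)·0.0000]/1.03 = 24.6095. B = V − Δ·S = -96.0942.
Verification: the root portfolio costs Δ(0,0)·S0 + B(0,0) = 24.6095, matching V0.

(0,0): Delta=0.7737 Bond=-96.0942
V0=24.6095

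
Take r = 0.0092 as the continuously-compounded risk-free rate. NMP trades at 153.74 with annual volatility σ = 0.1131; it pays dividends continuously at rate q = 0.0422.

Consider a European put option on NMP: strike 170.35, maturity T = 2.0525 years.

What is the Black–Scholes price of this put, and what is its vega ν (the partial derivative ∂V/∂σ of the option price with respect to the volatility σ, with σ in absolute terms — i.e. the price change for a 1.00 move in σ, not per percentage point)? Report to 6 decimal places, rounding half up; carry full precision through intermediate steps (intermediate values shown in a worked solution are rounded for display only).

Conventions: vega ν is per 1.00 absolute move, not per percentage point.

σ√T = 0.1131·√2.0525 = 0.162033
d₁ = (ln(S/K) + (r−q+σ²/2)T) / (σ√T) = (ln(153.74/170.35) + (0.0092−0.0422+0.1131²/2)·2.0525) / 0.162033 = (-0.102592 − 0.054605) / 0.162033 = -0.970155
d₂ = d₁ − σ√T = -0.970155 − 0.162033 = -1.132188
e^{−rT} = 0.981294
e^{−qT} = 0.917030
N(−d₁) = 0.834015,  N(−d₂) = 0.871222
Put price V = K·e^{−rT}·N(−d₂) − S·e^{−qT}·N(−d₁) = 145.636546 − 117.582938 = 28.053607
φ(d₁) = (1/√(2π))·e^{−d₁²/2} = 0.249190
ν = S·e^{−qT}·φ(d₁)·√T = 50.331832

price = 28.053607
ν = 50.331832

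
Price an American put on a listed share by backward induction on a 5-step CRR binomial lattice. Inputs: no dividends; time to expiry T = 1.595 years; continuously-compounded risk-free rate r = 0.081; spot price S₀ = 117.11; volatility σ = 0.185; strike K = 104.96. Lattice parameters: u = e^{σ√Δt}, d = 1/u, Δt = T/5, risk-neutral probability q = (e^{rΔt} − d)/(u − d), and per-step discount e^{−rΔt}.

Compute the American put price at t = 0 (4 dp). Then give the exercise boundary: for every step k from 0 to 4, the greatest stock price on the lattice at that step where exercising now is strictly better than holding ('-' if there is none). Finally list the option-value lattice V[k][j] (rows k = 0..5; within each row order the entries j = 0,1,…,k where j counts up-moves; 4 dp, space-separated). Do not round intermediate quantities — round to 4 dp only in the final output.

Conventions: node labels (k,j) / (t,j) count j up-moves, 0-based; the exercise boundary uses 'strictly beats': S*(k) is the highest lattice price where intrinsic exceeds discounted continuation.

price = 2.2101
boundary = - - 95.0247 85.5969 95.0247
tree:
2.2101
4.7689 0.5932
9.9353 1.5177 0.0000
19.3631 3.8831 0.0000 0.0000
27.8555 9.9353 0.0000 0.0000 0.0000
35.5054 19.3631 0.0000 0.0000 0.0000 0.0000

Δt=0.31900, u=1.11014, d=0.90079, q=0.59893, disc=e^(-rΔt)=0.97449
k=5 terminal: V=max(K-S,0) → 35.5054 19.3631 0.0000 0.0000 0.0000 0.0000
k=4: j=0 S=77.1045 intr=27.8555 cont=25.1782 V=27.8555[EX]; j=1 S=95.0247 intr=9.9353 cont=7.5678 V=9.9353[EX]; j=2 S=117.1100 intr=0.0000 cont=0.0000 V=0.0000[hold]; j=3 S=144.3282 intr=0.0000 cont=0.0000 V=0.0000[hold]; j=4 S=177.8724 intr=0.0000 cont=0.0000 V=0.0000[hold]  S*(4)=95.0247
k=3: j=0 S=85.5969 intr=19.3631 cont=16.6858 V=19.3631[EX]; j=1 S=105.4910 intr=0.0000 cont=3.8831 V=3.8831[hold]; j=2 S=130.0088 intr=0.0000 cont=0.0000 V=0.0000[hold]; j=3 S=160.2248 intr=0.0000 cont=0.0000 V=0.0000[hold]  S*(3)=85.5969
k=2: j=0 S=95.0247 intr=9.9353 cont=9.8342 V=9.9353[EX]; j=1 S=117.1100 intr=0.0000 cont=1.5177 V=1.5177[hold]; j=2 S=144.3282 intr=0.0000 cont=0.0000 V=0.0000[hold]  S*(2)=95.0247
k=1: j=0 S=105.4910 intr=0.0000 cont=4.7689 V=4.7689[hold]; j=1 S=130.0088 intr=0.0000 cont=0.5932 V=0.5932[hold]  S*(1)=-
k=0: j=0 S=117.1100 intr=0.0000 cont=2.2101 V=2.2101[hold]  S*(0)=-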